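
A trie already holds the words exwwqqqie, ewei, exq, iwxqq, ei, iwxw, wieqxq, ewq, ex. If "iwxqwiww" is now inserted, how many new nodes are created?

"iwxq" is already a path in the trie; the remaining "wiww" must be added.
Each of the 4 remaining characters creates one node.

4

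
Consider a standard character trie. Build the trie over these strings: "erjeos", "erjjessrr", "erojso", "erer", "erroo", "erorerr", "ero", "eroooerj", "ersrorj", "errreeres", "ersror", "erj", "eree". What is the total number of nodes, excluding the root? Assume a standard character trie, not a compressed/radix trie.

Trace insertions, counting only characters that open a new branch:
  "erjeos" → 6 new (e, r, j, e, o, s)
  "erjjessrr" → prefix "erj" already present; 6 new (j, e, s, s, r, r)
  "erojso" → prefix "er" already present; 4 new (o, j, s, o)
  "erer" → prefix "er" already present; 2 new (e, r)
  "erroo" → prefix "er" already present; 3 new (r, o, o)
  "erorerr" → prefix "ero" already present; 4 new (r, e, r, r)
  "ero" → prefix "ero" already present; 0 new (none)
  "eroooerj" → prefix "ero" already present; 5 new (o, o, e, r, j)
  "ersrorj" → prefix "er" already present; 5 new (s, r, o, r, j)
  "errreeres" → prefix "err" already present; 6 new (r, e, e, r, e, s)
  "ersror" → prefix "ersror" already present; 0 new (none)
  "erj" → prefix "erj" already present; 0 new (none)
  "eree" → prefix "ere" already present; 1 new (e)
Total nodes = 6 + 6 + 4 + 2 + 3 + 4 + 0 + 5 + 5 + 6 + 0 + 0 + 1 = 42

42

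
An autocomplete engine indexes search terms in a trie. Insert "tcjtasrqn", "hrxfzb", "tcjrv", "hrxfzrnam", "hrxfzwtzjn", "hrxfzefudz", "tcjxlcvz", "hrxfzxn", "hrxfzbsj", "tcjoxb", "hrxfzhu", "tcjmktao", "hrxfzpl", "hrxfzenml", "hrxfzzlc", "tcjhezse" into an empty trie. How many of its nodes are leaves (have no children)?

Leaves are exactly the stored words that no other stored word extends.
Those words: "hrxfzbsj", "hrxfzefudz", "hrxfzenml", "hrxfzhu", "hrxfzpl", "hrxfzrnam", "hrxfzwtzjn", "hrxfzxn", "hrxfzzlc", "tcjhezse", "tcjmktao", "tcjoxb", "tcjrv", "tcjtasrqn", "tcjxlcvz"
Leaf count: 15

15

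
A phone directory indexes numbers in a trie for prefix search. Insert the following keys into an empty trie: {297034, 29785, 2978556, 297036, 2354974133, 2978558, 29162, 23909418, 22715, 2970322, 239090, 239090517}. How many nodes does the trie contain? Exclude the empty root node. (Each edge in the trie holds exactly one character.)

40

Trie structure (* marks end of a word):
(root)
└─ 2
   ├─ 2
   │  └─ 7
   │     └─ 1
   │        └─ 5 *
   ├─ 3
   │  ├─ 5
   │  │  └─ 4
   │  │     └─ 9
   │  │        └─ 7
   │  │           └─ 4
   │  │              └─ 1
   │  │                 └─ 3
   │  │                    └─ 3 *
   │  └─ 9
   │     └─ 0
   │        └─ 9
   │           ├─ 0 *
   │           │  └─ 5
   │           │     └─ 1
   │           │        └─ 7 *
   │           └─ 4
   │              └─ 1
   │                 └─ 8 *
   └─ 9
      ├─ 1
      │  └─ 6
      │     └─ 2 *
      └─ 7
         ├─ 0
         │  └─ 3
         │     ├─ 2
         │     │  └─ 2 *
         │     ├─ 4 *
         │     └─ 6 *
         └─ 8
            └─ 5 *
               └─ 5
                  ├─ 6 *
                  └─ 8 *
Counting every labelled node above: 40.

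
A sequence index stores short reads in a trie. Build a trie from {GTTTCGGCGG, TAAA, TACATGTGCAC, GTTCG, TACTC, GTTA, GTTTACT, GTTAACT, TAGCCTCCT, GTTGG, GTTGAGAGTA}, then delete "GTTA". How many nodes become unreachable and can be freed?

Walk "GTTA" from the leaf back toward the root, removing each node that no remaining word uses.
Every node on "GTTA" is still needed (e.g. by "GTTAACT"), so nothing is freed.
Nodes removed: 0

0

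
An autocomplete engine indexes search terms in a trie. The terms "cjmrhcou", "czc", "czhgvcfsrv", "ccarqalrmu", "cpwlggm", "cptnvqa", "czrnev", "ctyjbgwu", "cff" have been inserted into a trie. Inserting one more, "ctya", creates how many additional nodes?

The longest prefix of "ctya" already in the trie is "cty" (length 3).
Each of the 1 remaining characters creates one node.

1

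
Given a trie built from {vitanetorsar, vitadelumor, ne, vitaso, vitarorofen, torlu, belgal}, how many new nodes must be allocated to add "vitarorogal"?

The longest prefix of "vitarorogal" already in the trie is "vitaroro" (length 8).
So 11 − 8 = 3 new nodes.

3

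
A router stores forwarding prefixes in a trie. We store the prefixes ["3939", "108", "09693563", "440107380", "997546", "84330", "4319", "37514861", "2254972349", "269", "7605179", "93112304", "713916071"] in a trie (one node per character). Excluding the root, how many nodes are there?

79

For each word, the new-node count is its length minus the longest prefix already in the trie:
  "3939" → 4 new (3, 9, 3, 9)
  "108" → 3 new (1, 0, 8)
  "09693563" → 8 new (0, 9, 6, 9, 3, 5, 6, 3)
  "440107380" → 9 new (4, 4, 0, 1, 0, 7, 3, 8, 0)
  "997546" → 6 new (9, 9, 7, 5, 4, 6)
  "84330" → 5 new (8, 4, 3, 3, 0)
  "4319" → prefix "4" already present; 3 new (3, 1, 9)
  "37514861" → prefix "3" already present; 7 new (7, 5, 1, 4, 8, 6, 1)
  "2254972349" → 10 new (2, 2, 5, 4, 9, 7, 2, 3, 4, 9)
  "269" → prefix "2" already present; 2 new (6, 9)
  "7605179" → 7 new (7, 6, 0, 5, 1, 7, 9)
  "93112304" → prefix "9" already present; 7 new (3, 1, 1, 2, 3, 0, 4)
  "713916071" → prefix "7" already present; 8 new (1, 3, 9, 1, 6, 0, 7, 1)
Total nodes = 4 + 3 + 8 + 9 + 6 + 5 + 3 + 7 + 10 + 2 + 7 + 7 + 8 = 79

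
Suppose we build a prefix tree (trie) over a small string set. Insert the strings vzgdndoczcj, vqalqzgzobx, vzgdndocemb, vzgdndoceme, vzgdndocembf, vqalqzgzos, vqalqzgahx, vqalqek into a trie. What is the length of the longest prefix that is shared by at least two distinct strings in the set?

11

Look for the deepest trie node that still has at least two words in its subtree.
"vzgdndocemb" and "vzgdndocembf" agree on "vzgdndocemb" (11 characters) before diverging; nothing deeper is shared.
Longest shared-prefix length: 11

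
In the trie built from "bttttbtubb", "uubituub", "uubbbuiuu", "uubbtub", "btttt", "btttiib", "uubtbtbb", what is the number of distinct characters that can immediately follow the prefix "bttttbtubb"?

0

Walk "bttttbtubb" from the root, arriving at one node.
No stored string extends past "bttttbtubb".
That node has 0 child edges.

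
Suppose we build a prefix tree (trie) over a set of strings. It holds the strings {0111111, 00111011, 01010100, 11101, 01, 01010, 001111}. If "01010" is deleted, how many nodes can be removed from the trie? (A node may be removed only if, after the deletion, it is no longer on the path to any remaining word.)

0

After clearing the end-marker at "01010", prune upward until reaching a node still needed by another word.
Every node on "01010" is still needed (e.g. by "01010100"), so nothing is freed.
Nodes removed: 0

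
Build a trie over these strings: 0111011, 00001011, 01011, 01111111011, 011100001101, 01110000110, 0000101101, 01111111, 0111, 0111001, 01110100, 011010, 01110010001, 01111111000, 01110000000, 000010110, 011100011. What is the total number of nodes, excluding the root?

50

Insert word by word; a character creates a node only if that edge doesn't already exist:
  "0111011" → 7 new (0, 1, 1, 1, 0, 1, 1)
  "00001011" → prefix "0" already present; 7 new (0, 0, 0, 1, 0, 1, 1)
  "01011" → prefix "01" already present; 3 new (0, 1, 1)
  "01111111011" → prefix "0111" already present; 7 new (1, 1, 1, 1, 0, 1, 1)
  "011100001101" → prefix "01110" already present; 7 new (0, 0, 0, 1, 1, 0, 1)
  "01110000110" → prefix "01110000110" already present; 0 new (none)
  "0000101101" → prefix "00001011" already present; 2 new (0, 1)
  "01111111" → prefix "01111111" already present; 0 new (none)
  "0111" → prefix "0111" already present; 0 new (none)
  "0111001" → prefix "011100" already present; 1 new (1)
  "01110100" → prefix "011101" already present; 2 new (0, 0)
  "011010" → prefix "011" already present; 3 new (0, 1, 0)
  "01110010001" → prefix "0111001" already present; 4 new (0, 0, 0, 1)
  "01111111000" → prefix "011111110" already present; 2 new (0, 0)
  "01110000000" → prefix "01110000" already present; 3 new (0, 0, 0)
  "000010110" → prefix "000010110" already present; 0 new (none)
  "011100011" → prefix "0111000" already present; 2 new (1, 1)
Total nodes = 7 + 7 + 3 + 7 + 7 + 0 + 2 + 0 + 0 + 1 + 2 + 3 + 4 + 2 + 3 + 0 + 2 = 50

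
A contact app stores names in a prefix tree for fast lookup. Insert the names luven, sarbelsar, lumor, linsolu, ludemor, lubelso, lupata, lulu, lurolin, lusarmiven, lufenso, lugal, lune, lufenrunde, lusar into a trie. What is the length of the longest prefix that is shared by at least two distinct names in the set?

5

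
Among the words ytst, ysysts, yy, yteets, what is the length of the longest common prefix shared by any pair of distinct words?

Equivalently: take the maximum, over all pairs, of their longest common prefix length.
"yteets" and "ytst" agree on "yt" (2 characters) before diverging; nothing deeper is shared.
Longest shared-prefix length: 2

2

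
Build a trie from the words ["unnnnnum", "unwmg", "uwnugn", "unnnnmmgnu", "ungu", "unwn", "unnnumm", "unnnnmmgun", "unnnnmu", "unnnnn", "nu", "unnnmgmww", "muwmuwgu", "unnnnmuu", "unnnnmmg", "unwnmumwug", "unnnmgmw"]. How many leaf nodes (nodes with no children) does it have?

Leaves are exactly the stored words that no other stored word extends.
Those words: "muwmuwgu", "nu", "ungu", "unnnmgmww", "unnnnmmgnu", "unnnnmmgun", "unnnnmuu", "unnnnnum", "unnnumm", "unwmg", "unwnmumwug", "uwnugn"
Leaf count: 12

12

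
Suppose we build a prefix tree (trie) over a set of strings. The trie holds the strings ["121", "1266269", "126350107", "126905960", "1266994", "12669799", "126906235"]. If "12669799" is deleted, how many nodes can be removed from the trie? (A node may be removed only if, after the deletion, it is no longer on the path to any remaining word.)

Walk "12669799" from the leaf back toward the root, removing each node that no remaining word uses.
The suffix "799" (3 nodes) is used only by "12669799"; the node for "12669" still has the child "9", so pruning stops there.
Nodes removed: 3

3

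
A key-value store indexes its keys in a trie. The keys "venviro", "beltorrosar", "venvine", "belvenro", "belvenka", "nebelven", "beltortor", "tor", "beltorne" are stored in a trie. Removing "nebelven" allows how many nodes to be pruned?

8

After clearing the end-marker at "nebelven", prune upward until reaching a node still needed by another word.
No other word shares any prefix with "nebelven", so all 8 of its nodes go.
Nodes removed: 8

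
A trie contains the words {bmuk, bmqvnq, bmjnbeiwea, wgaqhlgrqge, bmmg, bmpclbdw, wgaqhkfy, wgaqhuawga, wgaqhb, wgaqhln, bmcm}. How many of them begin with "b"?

6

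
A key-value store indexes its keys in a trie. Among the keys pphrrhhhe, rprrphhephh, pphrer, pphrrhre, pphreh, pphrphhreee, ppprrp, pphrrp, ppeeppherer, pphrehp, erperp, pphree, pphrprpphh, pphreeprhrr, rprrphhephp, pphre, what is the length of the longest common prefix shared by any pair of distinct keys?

The deepest shared node is where two words last agree before diverging.
e.g. "rprrphhephh" and "rprrphhephp" share the prefix "rprrphheph" of length 10; no pair shares a longer one.
Longest shared-prefix length: 10

10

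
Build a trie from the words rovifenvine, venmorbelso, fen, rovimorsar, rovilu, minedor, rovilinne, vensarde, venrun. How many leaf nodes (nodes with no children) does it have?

Leaves are exactly the stored words that no other stored word extends.
Those words: "fen", "minedor", "rovifenvine", "rovilinne", "rovilu", "rovimorsar", "venmorbelso", "venrun", "vensarde"
Leaf count: 9

9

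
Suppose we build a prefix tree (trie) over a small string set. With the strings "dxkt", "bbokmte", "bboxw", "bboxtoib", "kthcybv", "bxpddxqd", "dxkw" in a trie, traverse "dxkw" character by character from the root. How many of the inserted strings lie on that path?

1

Check each prefix of "dxkw" against the stored set — each match is an end-marker on the path.
Prefixes of the query that are stored words: "dxkw"
Count: 1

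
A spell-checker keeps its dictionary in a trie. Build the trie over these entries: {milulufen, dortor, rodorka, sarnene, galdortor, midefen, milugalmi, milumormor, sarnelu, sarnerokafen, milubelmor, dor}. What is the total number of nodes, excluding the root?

69

For each word, the new-node count is its length minus the longest prefix already in the trie:
  "milulufen" → 9 new (m, i, l, u, l, u, f, e, n)
  "dortor" → 6 new (d, o, r, t, o, r)
  "rodorka" → 7 new (r, o, d, o, r, k, a)
  "sarnene" → 7 new (s, a, r, n, e, n, e)
  "galdortor" → 9 new (g, a, l, d, o, r, t, o, r)
  "midefen" → prefix "mi" already present; 5 new (d, e, f, e, n)
  "milugalmi" → prefix "milu" already present; 5 new (g, a, l, m, i)
  "milumormor" → prefix "milu" already present; 6 new (m, o, r, m, o, r)
  "sarnelu" → prefix "sarne" already present; 2 new (l, u)
  "sarnerokafen" → prefix "sarne" already present; 7 new (r, o, k, a, f, e, n)
  "milubelmor" → prefix "milu" already present; 6 new (b, e, l, m, o, r)
  "dor" → prefix "dor" already present; 0 new (none)
Total nodes = 9 + 6 + 7 + 7 + 9 + 5 + 5 + 6 + 2 + 7 + 6 + 0 = 69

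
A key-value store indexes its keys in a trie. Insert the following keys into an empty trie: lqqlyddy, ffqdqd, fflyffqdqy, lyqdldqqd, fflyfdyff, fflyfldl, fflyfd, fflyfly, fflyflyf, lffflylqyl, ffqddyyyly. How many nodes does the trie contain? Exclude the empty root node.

Trace insertions, counting only characters that open a new branch:
  "lqqlyddy" → 8 new (l, q, q, l, y, d, d, y)
  "ffqdqd" → 6 new (f, f, q, d, q, d)
  "fflyffqdqy" → prefix "ff" already present; 8 new (l, y, f, f, q, d, q, y)
  "lyqdldqqd" → prefix "l" already present; 8 new (y, q, d, l, d, q, q, d)
  "fflyfdyff" → prefix "fflyf" already present; 4 new (d, y, f, f)
  "fflyfldl" → prefix "fflyf" already present; 3 new (l, d, l)
  "fflyfd" → prefix "fflyfd" already present; 0 new (none)
  "fflyfly" → prefix "fflyfl" already present; 1 new (y)
  "fflyflyf" → prefix "fflyfly" already present; 1 new (f)
  "lffflylqyl" → prefix "l" already present; 9 new (f, f, f, l, y, l, q, y, l)
  "ffqddyyyly" → prefix "ffqd" already present; 6 new (d, y, y, y, l, y)
Total nodes = 8 + 6 + 8 + 8 + 4 + 3 + 0 + 1 + 1 + 9 + 6 = 54

54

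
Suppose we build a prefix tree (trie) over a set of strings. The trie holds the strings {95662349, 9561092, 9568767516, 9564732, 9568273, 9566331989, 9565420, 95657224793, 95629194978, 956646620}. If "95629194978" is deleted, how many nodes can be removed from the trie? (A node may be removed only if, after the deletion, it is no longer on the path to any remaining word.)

After clearing the end-marker at "95629194978", prune upward until reaching a node still needed by another word.
The suffix "29194978" (8 nodes) is used only by "95629194978"; the node for "956" still has the child "6", so pruning stops there.
Nodes removed: 8

8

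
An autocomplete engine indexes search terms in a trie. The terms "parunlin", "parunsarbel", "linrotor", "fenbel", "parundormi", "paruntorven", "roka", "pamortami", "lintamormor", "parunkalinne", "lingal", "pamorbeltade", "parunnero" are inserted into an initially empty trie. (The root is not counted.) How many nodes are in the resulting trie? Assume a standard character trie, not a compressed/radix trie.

Count nodes per top-level branch (shared prefixes stored once):
  'f'-branch (fenbel): 6 nodes
  'l'-branch (lingal, linrotor, lintamormor): 19 nodes
  'p'-branch (pamorbeltade, pamortami, parundormi, parunkalinne, parunlin, parunnero, parunsarbel, paruntorven): 50 nodes
  'r'-branch (roka): 4 nodes
Sum: 79

79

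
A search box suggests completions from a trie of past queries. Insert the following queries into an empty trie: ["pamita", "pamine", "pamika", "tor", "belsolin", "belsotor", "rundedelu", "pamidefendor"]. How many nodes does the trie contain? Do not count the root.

Count nodes per top-level branch (shared prefixes stored once):
  'b'-branch (belsolin, belsotor): 11 nodes
  'p'-branch (pamidefendor, pamika, pamine, pamita): 18 nodes
  'r'-branch (rundedelu): 9 nodes
  't'-branch (tor): 3 nodes
Sum: 41

41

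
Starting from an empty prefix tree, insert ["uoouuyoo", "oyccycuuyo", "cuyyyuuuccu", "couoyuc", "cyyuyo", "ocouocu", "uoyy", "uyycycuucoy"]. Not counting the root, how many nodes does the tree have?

58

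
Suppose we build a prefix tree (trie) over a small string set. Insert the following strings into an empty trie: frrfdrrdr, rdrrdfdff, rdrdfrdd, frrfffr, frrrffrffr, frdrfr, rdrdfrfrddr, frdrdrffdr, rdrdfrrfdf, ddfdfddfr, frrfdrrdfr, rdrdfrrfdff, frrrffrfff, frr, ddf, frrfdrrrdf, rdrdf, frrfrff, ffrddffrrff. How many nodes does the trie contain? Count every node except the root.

81

Count nodes per top-level branch (shared prefixes stored once):
  'd'-branch (ddf, ddfdfddfr): 9 nodes
  'f'-branch (ffrddffrrff, frdrdrffdr, frdrfr, frr, frrfdrrdfr, frrfdrrdr, frrfdrrrdf, frrfffr, frrfrff, frrrffrfff, frrrffrffr): 48 nodes
  'r'-branch (rdrdf, rdrdfrdd, rdrdfrfrddr, rdrdfrrfdf, rdrdfrrfdff, rdrrdfdff): 24 nodes
Sum: 81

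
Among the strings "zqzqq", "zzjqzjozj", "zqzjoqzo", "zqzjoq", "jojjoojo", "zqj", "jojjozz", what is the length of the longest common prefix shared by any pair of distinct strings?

6

The deepest shared node is where two words last agree before diverging.
"zqzjoq" and "zqzjoqzo" agree on "zqzjoq" (6 characters) before diverging; nothing deeper is shared.
Longest shared-prefix length: 6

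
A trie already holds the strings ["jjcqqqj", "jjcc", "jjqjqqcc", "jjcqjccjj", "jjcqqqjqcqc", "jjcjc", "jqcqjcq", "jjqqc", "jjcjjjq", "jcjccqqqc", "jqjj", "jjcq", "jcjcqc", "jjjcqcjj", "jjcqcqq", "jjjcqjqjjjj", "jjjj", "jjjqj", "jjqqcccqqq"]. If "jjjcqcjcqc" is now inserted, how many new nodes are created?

Walking "jjjcqcjcqc" from the root, the first 7 characters ("jjjcqcj") follow existing edges; "c" is the first miss.
Each of the 3 remaining characters creates one node.

3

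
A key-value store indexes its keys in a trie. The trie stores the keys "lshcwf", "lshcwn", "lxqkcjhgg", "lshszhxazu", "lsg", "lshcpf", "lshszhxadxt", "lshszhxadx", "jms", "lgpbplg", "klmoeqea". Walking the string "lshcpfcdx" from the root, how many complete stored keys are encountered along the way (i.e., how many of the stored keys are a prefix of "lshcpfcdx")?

1

Walk "lshcpfcdx" from the root; an end-of-word marker is hit whenever a stored word is a prefix of "lshcpfcdx".
Prefixes of the query that are stored words: "lshcpf"
Count: 1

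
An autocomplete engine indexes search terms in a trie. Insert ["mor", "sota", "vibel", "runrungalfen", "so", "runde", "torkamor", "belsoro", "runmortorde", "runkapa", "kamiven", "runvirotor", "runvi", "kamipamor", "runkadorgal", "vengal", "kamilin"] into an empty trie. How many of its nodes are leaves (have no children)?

15

A leaf is a node with no children — equivalently, the end of a word that is not a proper prefix of any other stored word.
Those words: "belsoro", "kamilin", "kamipamor", "kamiven", "mor", "runde", "runkadorgal", "runkapa", "runmortorde", "runrungalfen", "runvirotor", "sota", "torkamor", "vengal", "vibel"
Leaf count: 15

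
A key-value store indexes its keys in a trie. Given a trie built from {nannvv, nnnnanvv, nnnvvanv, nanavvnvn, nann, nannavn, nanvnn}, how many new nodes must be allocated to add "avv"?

No existing word starts with "a", so every character of "avv" needs a new node.
3 − 0 = 3 new nodes.

3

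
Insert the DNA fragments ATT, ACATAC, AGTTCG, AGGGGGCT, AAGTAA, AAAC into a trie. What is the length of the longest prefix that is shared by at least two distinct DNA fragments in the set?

The deepest shared node is where two words last agree before diverging.
"AAAC" and "AAGTAA" agree on "AA" (2 characters) before diverging; nothing deeper is shared.
Longest shared-prefix length: 2

2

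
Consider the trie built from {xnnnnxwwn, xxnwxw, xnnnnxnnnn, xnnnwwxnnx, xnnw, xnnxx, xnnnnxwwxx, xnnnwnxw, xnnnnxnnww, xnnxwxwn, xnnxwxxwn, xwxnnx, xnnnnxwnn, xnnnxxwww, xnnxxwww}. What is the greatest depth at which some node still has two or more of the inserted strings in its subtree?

Equivalently: take the maximum, over all pairs, of their longest common prefix length.
"xnnnnxnnnn" and "xnnnnxnnww" agree on "xnnnnxnn" (8 characters) before diverging; nothing deeper is shared.
Longest shared-prefix length: 8

8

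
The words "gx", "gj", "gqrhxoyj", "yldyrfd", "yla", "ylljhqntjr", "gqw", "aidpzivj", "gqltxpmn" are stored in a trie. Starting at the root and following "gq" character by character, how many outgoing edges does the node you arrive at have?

Follow the path "gq" to its node, then look at its outgoing edges.
Distinct next characters after "gq": l, r, w.
That node has 3 child edges.

3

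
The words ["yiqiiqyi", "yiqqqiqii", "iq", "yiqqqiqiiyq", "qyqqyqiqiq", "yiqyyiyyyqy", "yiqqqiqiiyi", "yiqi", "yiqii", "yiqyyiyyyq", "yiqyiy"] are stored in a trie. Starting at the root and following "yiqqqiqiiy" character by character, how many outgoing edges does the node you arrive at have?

2

Walk "yiqqqiqiiy" from the root, arriving at one node.
Characters that immediately follow "yiqqqiqiiy" among the stored strings: {i, q}.
That node has 2 child edges.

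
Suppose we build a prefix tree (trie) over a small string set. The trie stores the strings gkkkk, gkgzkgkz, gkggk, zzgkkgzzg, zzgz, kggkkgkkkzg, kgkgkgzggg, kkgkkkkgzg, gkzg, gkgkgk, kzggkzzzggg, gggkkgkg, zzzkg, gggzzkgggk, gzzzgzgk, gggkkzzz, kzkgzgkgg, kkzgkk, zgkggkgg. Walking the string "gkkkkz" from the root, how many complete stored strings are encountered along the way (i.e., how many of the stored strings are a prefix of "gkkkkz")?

Check each prefix of "gkkkkz" against the stored set — each match is an end-marker on the path.
Prefixes of the query that are stored words: "gkkkk"
Count: 1

1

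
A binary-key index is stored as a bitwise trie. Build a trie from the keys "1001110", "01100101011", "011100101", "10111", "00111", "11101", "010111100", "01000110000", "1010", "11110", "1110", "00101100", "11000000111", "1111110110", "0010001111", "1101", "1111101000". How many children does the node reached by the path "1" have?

Follow the path "1" to its node, then look at its outgoing edges.
Characters that immediately follow "1" among the stored strings: {0, 1}.
That node has 2 child edges.

2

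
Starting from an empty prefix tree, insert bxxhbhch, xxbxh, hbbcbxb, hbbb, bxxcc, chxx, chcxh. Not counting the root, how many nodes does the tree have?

Insert word by word; a character creates a node only if that edge doesn't already exist:
  "bxxhbhch" → 8 new (b, x, x, h, b, h, c, h)
  "xxbxh" → 5 new (x, x, b, x, h)
  "hbbcbxb" → 7 new (h, b, b, c, b, x, b)
  "hbbb" → prefix "hbb" already present; 1 new (b)
  "bxxcc" → prefix "bxx" already present; 2 new (c, c)
  "chxx" → 4 new (c, h, x, x)
  "chcxh" → prefix "ch" already present; 3 new (c, x, h)
Total nodes = 8 + 5 + 7 + 1 + 2 + 4 + 3 = 30

30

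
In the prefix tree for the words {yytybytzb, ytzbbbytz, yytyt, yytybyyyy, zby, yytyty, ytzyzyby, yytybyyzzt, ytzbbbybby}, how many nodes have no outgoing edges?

8

Leaves are exactly the stored words that no other stored word extends.
Those words: "ytzbbbybby", "ytzbbbytz", "ytzyzyby", "yytybytzb", "yytybyyyy", "yytybyyzzt", "yytyty", "zby"
Leaf count: 8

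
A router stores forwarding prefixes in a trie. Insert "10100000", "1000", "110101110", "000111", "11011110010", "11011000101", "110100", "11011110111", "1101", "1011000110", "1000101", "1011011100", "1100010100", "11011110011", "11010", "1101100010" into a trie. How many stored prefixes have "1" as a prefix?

Filter for entries beginning with "1":
Matches: "1000", "1000101", "10100000", "1011000110", "1011011100", "1100010100", "1101", "11010", "110100", "110101110", "1101100010", "11011000101", "11011110010", "11011110011", "11011110111"
Count: 15

15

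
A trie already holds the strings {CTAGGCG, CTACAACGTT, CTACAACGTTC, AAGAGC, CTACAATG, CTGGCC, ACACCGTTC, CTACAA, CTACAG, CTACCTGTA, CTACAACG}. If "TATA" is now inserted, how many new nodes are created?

No existing word starts with "T", so every character of "TATA" needs a new node.
4 − 0 = 4 new nodes.

4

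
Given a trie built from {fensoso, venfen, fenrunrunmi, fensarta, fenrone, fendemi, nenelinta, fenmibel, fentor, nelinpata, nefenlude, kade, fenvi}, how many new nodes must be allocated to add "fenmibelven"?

The longest prefix of "fenmibelven" already in the trie is "fenmibel" (length 8).
New nodes needed: |"fenmibelven"| − 8 = 11 − 8 = 3.

3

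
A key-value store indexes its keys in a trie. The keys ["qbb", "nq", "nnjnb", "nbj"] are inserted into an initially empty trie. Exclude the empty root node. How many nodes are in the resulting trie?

Count nodes per top-level branch (shared prefixes stored once):
  'n'-branch (nbj, nnjnb, nq): 8 nodes
  'q'-branch (qbb): 3 nodes
Sum: 11

11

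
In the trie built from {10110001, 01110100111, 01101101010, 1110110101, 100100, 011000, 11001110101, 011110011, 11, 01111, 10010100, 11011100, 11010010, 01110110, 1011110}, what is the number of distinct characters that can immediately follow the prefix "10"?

The children of the "10" node are the distinct next characters among strings starting with "10".
Distinct next characters after "10": 0, 1.
That node has 2 child edges.

2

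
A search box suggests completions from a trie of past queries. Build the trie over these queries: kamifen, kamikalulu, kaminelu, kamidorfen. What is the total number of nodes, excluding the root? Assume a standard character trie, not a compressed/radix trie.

Trace insertions, counting only characters that open a new branch:
  "kamifen" → 7 new (k, a, m, i, f, e, n)
  "kamikalulu" → prefix "kami" already present; 6 new (k, a, l, u, l, u)
  "kaminelu" → prefix "kami" already present; 4 new (n, e, l, u)
  "kamidorfen" → prefix "kami" already present; 6 new (d, o, r, f, e, n)
Total nodes = 7 + 6 + 4 + 6 = 23

23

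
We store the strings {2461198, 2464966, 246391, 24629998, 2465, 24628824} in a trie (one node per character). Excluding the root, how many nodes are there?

24

Count nodes per top-level branch (shared prefixes stored once):
  '2'-branch (2461198, 24628824, 24629998, 246391, 2464966, 2465): 24 nodes
Sum: 24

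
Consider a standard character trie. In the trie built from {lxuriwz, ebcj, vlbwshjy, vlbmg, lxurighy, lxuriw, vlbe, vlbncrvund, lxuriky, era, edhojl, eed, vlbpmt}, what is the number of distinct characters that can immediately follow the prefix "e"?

Walk "e" from the root, arriving at one node.
Distinct next characters after "e": b, d, e, r.
That node has 4 child edges.

4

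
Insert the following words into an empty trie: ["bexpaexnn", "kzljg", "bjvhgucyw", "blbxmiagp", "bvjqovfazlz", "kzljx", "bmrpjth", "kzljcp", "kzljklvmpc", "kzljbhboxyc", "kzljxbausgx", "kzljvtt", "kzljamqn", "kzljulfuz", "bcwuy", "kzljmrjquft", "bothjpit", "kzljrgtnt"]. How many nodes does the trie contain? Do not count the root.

103

Insert word by word; a character creates a node only if that edge doesn't already exist:
  "bexpaexnn" → 9 new (b, e, x, p, a, e, x, n, n)
  "kzljg" → 5 new (k, z, l, j, g)
  "bjvhgucyw" → prefix "b" already present; 8 new (j, v, h, g, u, c, y, w)
  "blbxmiagp" → prefix "b" already present; 8 new (l, b, x, m, i, a, g, p)
  "bvjqovfazlz" → prefix "b" already present; 10 new (v, j, q, o, v, f, a, z, l, z)
  "kzljx" → prefix "kzlj" already present; 1 new (x)
  "bmrpjth" → prefix "b" already present; 6 new (m, r, p, j, t, h)
  "kzljcp" → prefix "kzlj" already present; 2 new (c, p)
  "kzljklvmpc" → prefix "kzlj" already present; 6 new (k, l, v, m, p, c)
  "kzljbhboxyc" → prefix "kzlj" already present; 7 new (b, h, b, o, x, y, c)
  "kzljxbausgx" → prefix "kzljx" already present; 6 new (b, a, u, s, g, x)
  "kzljvtt" → prefix "kzlj" already present; 3 new (v, t, t)
  "kzljamqn" → prefix "kzlj" already present; 4 new (a, m, q, n)
  "kzljulfuz" → prefix "kzlj" already present; 5 new (u, l, f, u, z)
  "bcwuy" → prefix "b" already present; 4 new (c, w, u, y)
  "kzljmrjquft" → prefix "kzlj" already present; 7 new (m, r, j, q, u, f, t)
  "bothjpit" → prefix "b" already present; 7 new (o, t, h, j, p, i, t)
  "kzljrgtnt" → prefix "kzlj" already present; 5 new (r, g, t, n, t)
Total nodes = 9 + 5 + 8 + 8 + 10 + 1 + 6 + 2 + 6 + 7 + 6 + 3 + 4 + 5 + 4 + 7 + 7 + 5 = 103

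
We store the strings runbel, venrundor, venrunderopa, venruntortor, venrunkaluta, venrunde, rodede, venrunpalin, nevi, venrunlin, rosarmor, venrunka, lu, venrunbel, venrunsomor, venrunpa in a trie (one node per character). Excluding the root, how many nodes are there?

65

Trace insertions, counting only characters that open a new branch:
  "runbel" → 6 new (r, u, n, b, e, l)
  "venrundor" → 9 new (v, e, n, r, u, n, d, o, r)
  "venrunderopa" → prefix "venrund" already present; 5 new (e, r, o, p, a)
  "venruntortor" → prefix "venrun" already present; 6 new (t, o, r, t, o, r)
  "venrunkaluta" → prefix "venrun" already present; 6 new (k, a, l, u, t, a)
  "venrunde" → prefix "venrunde" already present; 0 new (none)
  "rodede" → prefix "r" already present; 5 new (o, d, e, d, e)
  "venrunpalin" → prefix "venrun" already present; 5 new (p, a, l, i, n)
  "nevi" → 4 new (n, e, v, i)
  "venrunlin" → prefix "venrun" already present; 3 new (l, i, n)
  "rosarmor" → prefix "ro" already present; 6 new (s, a, r, m, o, r)
  "venrunka" → prefix "venrunka" already present; 0 new (none)
  "lu" → 2 new (l, u)
  "venrunbel" → prefix "venrun" already present; 3 new (b, e, l)
  "venrunsomor" → prefix "venrun" already present; 5 new (s, o, m, o, r)
  "venrunpa" → prefix "venrunpa" already present; 0 new (none)
Total nodes = 6 + 9 + 5 + 6 + 6 + 0 + 5 + 5 + 4 + 3 + 6 + 0 + 2 + 3 + 5 + 0 = 65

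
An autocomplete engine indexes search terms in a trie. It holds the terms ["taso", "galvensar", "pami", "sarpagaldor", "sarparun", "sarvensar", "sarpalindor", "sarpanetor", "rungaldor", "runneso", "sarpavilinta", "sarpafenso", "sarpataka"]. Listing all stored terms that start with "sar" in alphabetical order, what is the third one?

sarpalindor

DFS of the "sar" subtree visits, in order: "sarpafenso", "sarpagaldor", "sarpalindor", "sarpanetor", "sarparun", "sarpataka", "sarpavilinta", "sarvensar"
Position 3: sarpalindor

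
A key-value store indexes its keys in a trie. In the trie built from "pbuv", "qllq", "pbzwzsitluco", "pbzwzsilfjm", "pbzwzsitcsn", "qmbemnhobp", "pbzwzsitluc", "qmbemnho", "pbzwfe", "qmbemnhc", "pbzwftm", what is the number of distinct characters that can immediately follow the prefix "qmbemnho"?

Follow the path "qmbemnho" to its node, then look at its outgoing edges.
Distinct next characters after "qmbemnho": b.
That node has 1 child edge.

1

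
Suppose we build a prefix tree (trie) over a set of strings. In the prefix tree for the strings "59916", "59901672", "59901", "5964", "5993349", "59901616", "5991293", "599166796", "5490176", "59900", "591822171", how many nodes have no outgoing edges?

A leaf is a node with no children — equivalently, the end of a word that is not a proper prefix of any other stored word.
Those words: "5490176", "591822171", "5964", "59900", "59901616", "59901672", "5991293", "599166796", "5993349"
Leaf count: 9

9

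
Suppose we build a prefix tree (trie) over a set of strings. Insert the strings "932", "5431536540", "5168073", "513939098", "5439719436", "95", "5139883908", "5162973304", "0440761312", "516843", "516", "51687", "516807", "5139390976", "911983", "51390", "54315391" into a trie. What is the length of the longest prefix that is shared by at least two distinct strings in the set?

8

Equivalently: take the maximum, over all pairs, of their longest common prefix length.
"5139390976" and "513939098" agree on "51393909" (8 characters) before diverging; nothing deeper is shared.
Longest shared-prefix length: 8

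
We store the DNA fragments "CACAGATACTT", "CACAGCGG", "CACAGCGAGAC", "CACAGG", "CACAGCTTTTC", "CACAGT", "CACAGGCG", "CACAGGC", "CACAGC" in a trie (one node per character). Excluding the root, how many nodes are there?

27

Trace insertions, counting only characters that open a new branch:
  "CACAGATACTT" → 11 new (C, A, C, A, G, A, T, A, C, T, T)
  "CACAGCGG" → prefix "CACAG" already present; 3 new (C, G, G)
  "CACAGCGAGAC" → prefix "CACAGCG" already present; 4 new (A, G, A, C)
  "CACAGG" → prefix "CACAG" already present; 1 new (G)
  "CACAGCTTTTC" → prefix "CACAGC" already present; 5 new (T, T, T, T, C)
  "CACAGT" → prefix "CACAG" already present; 1 new (T)
  "CACAGGCG" → prefix "CACAGG" already present; 2 new (C, G)
  "CACAGGC" → prefix "CACAGGC" already present; 0 new (none)
  "CACAGC" → prefix "CACAGC" already present; 0 new (none)
Total nodes = 11 + 3 + 4 + 1 + 5 + 1 + 2 + 0 + 0 = 27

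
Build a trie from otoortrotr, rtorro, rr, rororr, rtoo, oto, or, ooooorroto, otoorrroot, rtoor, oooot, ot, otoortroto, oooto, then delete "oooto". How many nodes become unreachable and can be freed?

A node on "oooto"'s path can go only if nothing else ends at it or branches off below it.
The suffix "to" (2 nodes) is used only by "oooto"; the node for "ooo" still has the child "o", so pruning stops there.
Nodes removed: 2

2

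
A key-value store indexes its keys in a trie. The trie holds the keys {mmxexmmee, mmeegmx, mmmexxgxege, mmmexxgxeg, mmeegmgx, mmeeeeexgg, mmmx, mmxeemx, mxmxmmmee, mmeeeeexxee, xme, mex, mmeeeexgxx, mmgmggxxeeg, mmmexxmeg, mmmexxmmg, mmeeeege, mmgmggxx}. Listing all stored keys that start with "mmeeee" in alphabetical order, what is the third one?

Words with prefix "mmeeee", in lexicographic order: "mmeeeeexgg", "mmeeeeexxee", "mmeeeege", "mmeeeexgxx"
The 3rd is mmeeeege.

mmeeeege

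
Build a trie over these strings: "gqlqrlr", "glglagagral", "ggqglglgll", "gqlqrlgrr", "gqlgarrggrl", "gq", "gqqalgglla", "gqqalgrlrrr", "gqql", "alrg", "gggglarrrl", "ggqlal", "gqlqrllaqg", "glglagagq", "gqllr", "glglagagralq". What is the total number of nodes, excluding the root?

Insert word by word; a character creates a node only if that edge doesn't already exist:
  "gqlqrlr" → 7 new (g, q, l, q, r, l, r)
  "glglagagral" → prefix "g" already present; 10 new (l, g, l, a, g, a, g, r, a, l)
  "ggqglglgll" → prefix "g" already present; 9 new (g, q, g, l, g, l, g, l, l)
  "gqlqrlgrr" → prefix "gqlqrl" already present; 3 new (g, r, r)
  "gqlgarrggrl" → prefix "gql" already present; 8 new (g, a, r, r, g, g, r, l)
  "gq" → prefix "gq" already present; 0 new (none)
  "gqqalgglla" → prefix "gq" already present; 8 new (q, a, l, g, g, l, l, a)
  "gqqalgrlrrr" → prefix "gqqalg" already present; 5 new (r, l, r, r, r)
  "gqql" → prefix "gqq" already present; 1 new (l)
  "alrg" → 4 new (a, l, r, g)
  "gggglarrrl" → prefix "gg" already present; 8 new (g, g, l, a, r, r, r, l)
  "ggqlal" → prefix "ggq" already present; 3 new (l, a, l)
  "gqlqrllaqg" → prefix "gqlqrl" already present; 4 new (l, a, q, g)
  "glglagagq" → prefix "glglagag" already present; 1 new (q)
  "gqllr" → prefix "gql" already present; 2 new (l, r)
  "glglagagralq" → prefix "glglagagral" already present; 1 new (q)
Total nodes = 7 + 10 + 9 + 3 + 8 + 0 + 8 + 5 + 1 + 4 + 8 + 3 + 4 + 1 + 2 + 1 = 74

74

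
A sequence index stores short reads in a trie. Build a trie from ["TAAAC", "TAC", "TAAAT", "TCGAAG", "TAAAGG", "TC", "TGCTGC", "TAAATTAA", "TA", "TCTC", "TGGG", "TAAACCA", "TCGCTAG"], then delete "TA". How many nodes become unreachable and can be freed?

After clearing the end-marker at "TA", prune upward until reaching a node still needed by another word.
Every node on "TA" is still needed (e.g. by "TAAAC"), so nothing is freed.
Nodes removed: 0

0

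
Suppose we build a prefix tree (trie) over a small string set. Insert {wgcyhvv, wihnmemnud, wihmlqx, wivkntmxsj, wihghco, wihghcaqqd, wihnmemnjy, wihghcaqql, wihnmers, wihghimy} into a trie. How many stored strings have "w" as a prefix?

Walk to "w"; the words in its subtree are exactly those with that prefix.
Words under "w": wgcyhvv, wihghcaqqd, wihghcaqql, wihghco, wihghimy, wihmlqx, wihnmemnjy, wihnmemnud, wihnmers, wivkntmxsj
Count: 10

10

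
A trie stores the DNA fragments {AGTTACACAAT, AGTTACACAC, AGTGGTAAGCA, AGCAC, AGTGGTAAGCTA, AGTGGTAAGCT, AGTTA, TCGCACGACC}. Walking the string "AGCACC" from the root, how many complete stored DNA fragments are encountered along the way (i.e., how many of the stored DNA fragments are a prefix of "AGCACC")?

Check each prefix of "AGCACC" against the stored set — each match is an end-marker on the path.
Prefixes of the query that are stored words: "AGCAC"
Count: 1

1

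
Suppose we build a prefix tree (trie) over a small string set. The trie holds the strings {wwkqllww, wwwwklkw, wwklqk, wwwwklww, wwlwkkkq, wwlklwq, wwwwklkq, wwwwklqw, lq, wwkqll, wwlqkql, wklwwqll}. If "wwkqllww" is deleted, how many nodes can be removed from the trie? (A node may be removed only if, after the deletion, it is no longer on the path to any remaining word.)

Walk "wwkqllww" from the leaf back toward the root, removing each node that no remaining word uses.
The suffix "ww" (2 nodes) is used only by "wwkqllww"; "wwkqll" is itself a stored word, so pruning stops there.
Nodes removed: 2

2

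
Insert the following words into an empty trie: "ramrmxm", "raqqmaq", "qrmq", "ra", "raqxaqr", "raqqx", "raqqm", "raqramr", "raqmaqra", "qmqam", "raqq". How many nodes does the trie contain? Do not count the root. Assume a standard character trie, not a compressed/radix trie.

Trie structure (* marks end of a word):
(root)
├─ q
│  ├─ m
│  │  └─ q
│  │     └─ a
│  │        └─ m *
│  └─ r
│     └─ m
│        └─ q *
└─ r
   └─ a *
      ├─ m
      │  └─ r
      │     └─ m
      │        └─ x
      │           └─ m *
      └─ q
         ├─ m
         │  └─ a
         │     └─ q
         │        └─ r
         │           └─ a *
         ├─ q *
         │  ├─ m *
         │  │  └─ a
         │  │     └─ q *
         │  └─ x *
         ├─ r
         │  └─ a
         │     └─ m
         │        └─ r *
         └─ x
            └─ a
               └─ q
                  └─ r *
Counting every labelled node above: 34.

34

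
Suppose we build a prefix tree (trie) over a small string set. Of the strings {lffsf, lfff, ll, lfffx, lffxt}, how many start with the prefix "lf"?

Traverse to the node for "lf", then collect every word in that subtree.
Words under "lf": lfff, lfffx, lffsf, lffxt
Count: 4

4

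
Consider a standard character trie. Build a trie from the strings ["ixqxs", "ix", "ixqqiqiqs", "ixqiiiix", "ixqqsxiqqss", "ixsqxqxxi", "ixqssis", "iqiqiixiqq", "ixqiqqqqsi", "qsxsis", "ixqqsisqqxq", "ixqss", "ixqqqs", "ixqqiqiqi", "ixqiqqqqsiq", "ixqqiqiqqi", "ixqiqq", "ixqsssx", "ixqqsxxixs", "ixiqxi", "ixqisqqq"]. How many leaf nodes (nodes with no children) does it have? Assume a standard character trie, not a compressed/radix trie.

Leaves are exactly the stored words that no other stored word extends.
Those words: "iqiqiixiqq", "ixiqxi", "ixqiiiix", "ixqiqqqqsiq", "ixqisqqq", "ixqqiqiqi", "ixqqiqiqqi", "ixqqiqiqs", "ixqqqs", "ixqqsisqqxq", "ixqqsxiqqss", "ixqqsxxixs", "ixqssis", "ixqsssx", "ixqxs", "ixsqxqxxi", "qsxsis"
Leaf count: 17

17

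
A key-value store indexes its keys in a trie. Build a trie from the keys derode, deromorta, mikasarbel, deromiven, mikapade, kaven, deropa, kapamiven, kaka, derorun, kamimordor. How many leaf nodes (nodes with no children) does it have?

11

A leaf is a node with no children — equivalently, the end of a word that is not a proper prefix of any other stored word.
Those words: "derode", "deromiven", "deromorta", "deropa", "derorun", "kaka", "kamimordor", "kapamiven", "kaven", "mikapade", "mikasarbel"
Leaf count: 11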